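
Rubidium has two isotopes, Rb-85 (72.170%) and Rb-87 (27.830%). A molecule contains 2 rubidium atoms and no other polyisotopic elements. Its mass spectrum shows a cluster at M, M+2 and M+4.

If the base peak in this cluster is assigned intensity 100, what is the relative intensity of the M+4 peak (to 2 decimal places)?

Term probabilities: M 0.5209, M+2 0.4017, M+4 0.0775. Base peak = M.
P(M) = C(2,0) × 0.72170^2 × 0.27830^0 = 1 × 0.52085089 × 1.0000 = 0.520851 (base)
P(M+4) = C(2,2) × 0.72170^0 × 0.27830^2 = 1 × 1.0000 × 0.07745089 = 0.077451
Relative intensity = 0.077451 / 0.520851 × 100 = 14.87

14.87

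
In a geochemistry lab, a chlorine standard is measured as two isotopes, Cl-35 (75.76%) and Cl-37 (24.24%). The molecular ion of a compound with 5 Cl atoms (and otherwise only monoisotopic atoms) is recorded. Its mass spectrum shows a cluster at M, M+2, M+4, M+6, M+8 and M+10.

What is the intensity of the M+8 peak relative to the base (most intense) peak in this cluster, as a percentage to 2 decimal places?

3.28%

Term probabilities: M 0.2496, M+2 0.3993, M+4 0.2555, M+6 0.0817, M+8 0.0131, M+10 0.0008. Base peak = M+2.
P(M+2) = C(5,1) × 0.7576^4 × 0.2424^1 = 5 × 0.32942751 × 0.2424 = 0.399266 (base)
P(M+8) = C(5,4) × 0.7576^1 × 0.2424^4 = 5 × 0.7576 × 0.00345247 = 0.013078
Relative intensity = 0.013078 / 0.399266 × 100 = 3.28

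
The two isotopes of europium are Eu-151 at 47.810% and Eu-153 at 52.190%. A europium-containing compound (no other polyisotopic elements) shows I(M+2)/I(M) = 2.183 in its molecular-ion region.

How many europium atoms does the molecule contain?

2

The M+2/M ratio from n Eu atoms is n · q/p = n · 0.52190/0.47810.
n = 2.183 × 0.47810/0.52190 = 2.00 ≈ 2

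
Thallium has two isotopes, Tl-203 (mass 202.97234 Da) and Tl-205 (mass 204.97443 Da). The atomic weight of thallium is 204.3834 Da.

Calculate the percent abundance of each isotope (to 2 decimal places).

Let x be the fractional abundance of Tl-203; then Tl-205 has abundance 1 − x.
202.97234·x + 204.97443·(1 − x) = 204.3834
(202.97234 − 204.97443)·x = 204.3834 − 204.97443
x = -0.59103 / -2.00209 = 0.29521 → 29.52% Tl-203, 70.48% Tl-205.

Tl-203: 29.52%, Tl-205: 70.48%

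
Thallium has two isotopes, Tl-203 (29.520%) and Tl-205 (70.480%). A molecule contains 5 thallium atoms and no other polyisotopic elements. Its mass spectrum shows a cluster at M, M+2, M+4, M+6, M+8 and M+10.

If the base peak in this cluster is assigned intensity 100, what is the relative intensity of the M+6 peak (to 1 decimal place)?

Term probabilities: M 0.0022, M+2 0.0268, M+4 0.1278, M+6 0.3051, M+8 0.3642, M+10 0.1739. Base peak = M+8.
P(M+8) = C(5,4) × 0.29520^1 × 0.70480^4 = 5 × 0.2952 × 0.24675365 = 0.364208 (base)
P(M+6) = C(5,3) × 0.29520^2 × 0.70480^3 = 10 × 0.08714304 × 0.35010449 = 0.305092
Relative intensity = 0.305092 / 0.364208 × 100 = 83.8

83.8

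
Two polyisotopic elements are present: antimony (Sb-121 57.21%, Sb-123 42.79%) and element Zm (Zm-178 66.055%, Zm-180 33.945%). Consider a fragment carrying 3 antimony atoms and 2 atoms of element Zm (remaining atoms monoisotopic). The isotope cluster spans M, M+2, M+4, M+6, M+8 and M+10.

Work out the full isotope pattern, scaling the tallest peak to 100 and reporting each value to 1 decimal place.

Antimony pattern (n=3): 0.18724742 : 0.42015297 : 0.3142518 : 0.07834781
Element Zm pattern (n=2): 0.4363263 : 0.44844739 : 0.1152263
Convolve the two distributions (both contribute in 2-u steps):
  M: 0.18724742×0.4363263 = 0.081701
  M+2: 0.18724742×0.44844739 + 0.42015297×0.4363263 = 0.267294
  M+4: 0.18724742×0.1152263 + 0.42015297×0.44844739 + 0.3142518×0.4363263 = 0.347109
  M+6: 0.42015297×0.1152263 + 0.3142518×0.44844739 + 0.07834781×0.4363263 = 0.223523
  M+8: 0.3142518×0.1152263 + 0.07834781×0.44844739 = 0.071345
  M+10: 0.07834781×0.1152263 = 0.009028
Scale to base peak (0.347109) = 100: 23.5 : 77.0 : 100.0 : 64.4 : 20.6 : 2.6

23.5 : 77.0 : 100.0 : 64.4 : 20.6 : 2.6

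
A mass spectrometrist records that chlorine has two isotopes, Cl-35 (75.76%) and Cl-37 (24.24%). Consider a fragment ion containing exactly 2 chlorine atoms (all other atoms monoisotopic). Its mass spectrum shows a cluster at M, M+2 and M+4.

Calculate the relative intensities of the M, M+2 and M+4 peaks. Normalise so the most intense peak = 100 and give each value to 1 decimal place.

Each Cl atom is independently Cl-35 (p = 0.7576) or Cl-37 (q = 0.2424); the cluster is the binomial expansion (p + q)^2.
P(M) = 0.7576^2 = 0.573958
P(M+2) = 2 × 0.7576^1 × 0.2424^1 = 0.367284
P(M+4) = 0.2424^2 = 0.058758
The M peak is largest (0.573958); scaling to 100 gives 100.0 : 64.0 : 10.2.

100.0 : 64.0 : 10.2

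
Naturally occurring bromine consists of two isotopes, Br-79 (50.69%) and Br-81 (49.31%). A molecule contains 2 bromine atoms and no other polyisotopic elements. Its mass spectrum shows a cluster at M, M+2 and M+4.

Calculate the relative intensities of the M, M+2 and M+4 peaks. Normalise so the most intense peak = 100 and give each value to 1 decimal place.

51.4 : 100.0 : 48.6

Each Br atom is independently Br-79 (p = 0.5069) or Br-81 (q = 0.4931); the cluster is the binomial expansion (p + q)^2.
P(M) = 0.5069^2 = 0.256948
P(M+2) = 2 × 0.5069^1 × 0.4931^1 = 0.499905
P(M+4) = 0.4931^2 = 0.243148
The M+2 peak is largest (0.499905); scaling to 100 gives 51.4 : 100.0 : 48.6.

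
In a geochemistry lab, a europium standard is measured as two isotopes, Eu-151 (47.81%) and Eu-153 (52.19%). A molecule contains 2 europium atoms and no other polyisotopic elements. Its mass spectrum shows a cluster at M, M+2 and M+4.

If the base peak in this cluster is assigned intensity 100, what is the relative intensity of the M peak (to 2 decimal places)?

45.80

Term probabilities: M 0.2286, M+2 0.4990, M+4 0.2724. Base peak = M+2.
P(M+2) = C(2,1) × 0.4781^1 × 0.5219^1 = 2 × 0.4781 × 0.5219 = 0.499041 (base)
P(M) = C(2,0) × 0.4781^2 × 0.5219^0 = 1 × 0.22857961 × 1.0000 = 0.228580
Relative intensity = 0.228580 / 0.499041 × 100 = 45.80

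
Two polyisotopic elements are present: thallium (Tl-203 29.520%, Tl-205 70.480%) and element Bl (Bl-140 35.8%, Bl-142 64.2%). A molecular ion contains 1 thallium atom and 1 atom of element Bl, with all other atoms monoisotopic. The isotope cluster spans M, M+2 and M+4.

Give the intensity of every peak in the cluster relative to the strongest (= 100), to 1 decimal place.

23.4 : 97.6 : 100.0

Thallium pattern (n=1): 0.2952 : 0.7048
Element Bl pattern (n=1): 0.3580 : 0.6420
Convolve the two distributions (both contribute in 2-u steps):
  M: 0.2952×0.3580 = 0.105682
  M+2: 0.2952×0.6420 + 0.7048×0.3580 = 0.441837
  M+4: 0.7048×0.6420 = 0.452482
Scale to base peak (0.452482) = 100: 23.4 : 97.6 : 100.0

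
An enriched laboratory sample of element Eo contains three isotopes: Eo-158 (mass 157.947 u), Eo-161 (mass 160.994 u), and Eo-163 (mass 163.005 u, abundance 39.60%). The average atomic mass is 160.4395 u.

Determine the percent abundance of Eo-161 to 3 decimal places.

16.066%

The remaining 60.40% is split between Eo-158 (fraction x) and Eo-161 (fraction 0.6040 − x).
Substituting: 157.947x + 160.994(0.6040 − x) = 95.88952
(157.947 − 160.994)x = -1.350856  ⇒  x = 0.44334, y = 0.16066
Eo-158: 44.334%, Eo-161: 16.066%.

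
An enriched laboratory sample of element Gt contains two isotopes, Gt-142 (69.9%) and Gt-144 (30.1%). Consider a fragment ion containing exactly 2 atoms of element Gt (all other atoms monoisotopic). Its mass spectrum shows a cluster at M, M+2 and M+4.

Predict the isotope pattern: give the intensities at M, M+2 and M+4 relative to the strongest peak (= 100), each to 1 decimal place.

100.0 : 86.1 : 18.5

The 2 Gt atoms are independent, so intensities follow the terms of (0.699 + 0.301)^2.
P(M) = 0.699^2 = 0.488601
P(M+2) = 2 × 0.699^1 × 0.301^1 = 0.420798
P(M+4) = 0.301^2 = 0.090601
The M peak is largest (0.488601); scaling to 100 gives 100.0 : 86.1 : 18.5.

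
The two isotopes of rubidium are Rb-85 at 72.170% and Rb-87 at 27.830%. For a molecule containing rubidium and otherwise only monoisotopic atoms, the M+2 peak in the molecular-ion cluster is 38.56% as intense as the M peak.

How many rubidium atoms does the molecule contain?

1

The M+2/M ratio from n Rb atoms is n · q/p = n · 0.27830/0.72170.
n = 0.3856 × 0.72170/0.27830 = 1.00 ≈ 1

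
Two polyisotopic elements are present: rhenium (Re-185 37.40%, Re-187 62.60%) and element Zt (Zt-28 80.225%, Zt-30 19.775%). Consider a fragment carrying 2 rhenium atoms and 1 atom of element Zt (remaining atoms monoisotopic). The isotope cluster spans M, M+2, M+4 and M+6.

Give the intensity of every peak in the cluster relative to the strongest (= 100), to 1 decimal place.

Rhenium pattern (n=2): 0.139876 : 0.468248 : 0.391876
Element Zt pattern (n=1): 0.80225 : 0.19775
Convolve the two distributions (both contribute in 2-u steps):
  M: 0.139876×0.80225 = 0.112216
  M+2: 0.139876×0.19775 + 0.468248×0.80225 = 0.403312
  M+4: 0.468248×0.19775 + 0.391876×0.80225 = 0.406979
  M+6: 0.391876×0.19775 = 0.077493
Scale to base peak (0.406979) = 100: 27.6 : 99.1 : 100.0 : 19.0

27.6 : 99.1 : 100.0 : 19.0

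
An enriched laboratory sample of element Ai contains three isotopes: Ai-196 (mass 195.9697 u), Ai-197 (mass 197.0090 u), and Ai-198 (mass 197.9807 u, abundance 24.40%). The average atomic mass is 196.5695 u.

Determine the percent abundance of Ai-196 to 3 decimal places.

The remaining 75.60% is split between Ai-196 (fraction x) and Ai-197 (fraction 0.7560 − x).
Substituting: 195.9697x + 197.0090(0.7560 − x) = 148.2622092
(195.9697 − 197.0090)x = -0.6765948  ⇒  x = 0.65101, y = 0.10499
Ai-196: 65.101%, Ai-197: 10.499%.

65.101%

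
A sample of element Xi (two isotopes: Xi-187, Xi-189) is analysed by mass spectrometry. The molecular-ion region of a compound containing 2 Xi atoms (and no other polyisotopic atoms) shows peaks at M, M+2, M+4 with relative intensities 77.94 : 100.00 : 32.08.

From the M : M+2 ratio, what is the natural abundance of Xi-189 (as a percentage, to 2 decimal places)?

Let p = fractional abundance of Xi-187. I(M+2)/I(M) = [C(2,1)·p^1·(1−p)] / p^2 = 2·(1−p)/p = 100.00/77.94 = 1.2830
(1−p)/p = 1.2830/2 = 0.6415  ⇒  p = 1/(1 + 0.6415) = 0.6092
Xi-187: 60.92%, Xi-189: 39.08%.

39.08%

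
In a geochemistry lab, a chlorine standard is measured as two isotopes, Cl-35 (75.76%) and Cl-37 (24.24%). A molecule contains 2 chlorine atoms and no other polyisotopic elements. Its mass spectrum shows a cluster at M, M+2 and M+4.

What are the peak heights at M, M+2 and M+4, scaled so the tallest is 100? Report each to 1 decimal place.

Each Cl atom is independently Cl-35 (p = 0.7576) or Cl-37 (q = 0.2424); the cluster is the binomial expansion (p + q)^2.
P(M) = 0.7576^2 = 0.573958
P(M+2) = 2 × 0.7576^1 × 0.2424^1 = 0.367284
P(M+4) = 0.2424^2 = 0.058758
The M peak is largest (0.573958); scaling to 100 gives 100.0 : 64.0 : 10.2.

100.0 : 64.0 : 10.2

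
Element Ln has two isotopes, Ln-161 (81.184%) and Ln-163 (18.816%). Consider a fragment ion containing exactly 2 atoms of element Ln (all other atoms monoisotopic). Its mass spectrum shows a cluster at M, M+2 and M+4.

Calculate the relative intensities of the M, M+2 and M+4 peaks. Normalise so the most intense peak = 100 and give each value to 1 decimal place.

The 2 Ln atoms are independent, so intensities follow the terms of (0.81184 + 0.18816)^2.
P(M) = 0.81184^2 = 0.659084
P(M+2) = 2 × 0.81184^1 × 0.18816^1 = 0.305512
P(M+4) = 0.18816^2 = 0.035404
The M peak is largest (0.659084); scaling to 100 gives 100.0 : 46.4 : 5.4.

100.0 : 46.4 : 5.4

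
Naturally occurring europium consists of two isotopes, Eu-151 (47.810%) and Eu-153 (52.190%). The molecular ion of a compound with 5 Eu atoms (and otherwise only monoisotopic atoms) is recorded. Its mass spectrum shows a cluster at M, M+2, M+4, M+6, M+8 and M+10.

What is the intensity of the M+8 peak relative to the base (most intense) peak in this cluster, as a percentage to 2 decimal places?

54.58%

(0.47810 + 0.52190)^5 gives M 0.0250, M+2 0.1363, M+4 0.2977, M+6 0.3249, M+8 0.1774, M+10 0.0387; the largest is M+6.
P(M+6) = C(5,3) × 0.47810^2 × 0.52190^3 = 10 × 0.22857961 × 0.14215492 = 0.324937 (base)
P(M+8) = C(5,4) × 0.47810^1 × 0.52190^4 = 5 × 0.4781 × 0.07419065 = 0.177353
Relative intensity = 0.177353 / 0.324937 × 100 = 54.58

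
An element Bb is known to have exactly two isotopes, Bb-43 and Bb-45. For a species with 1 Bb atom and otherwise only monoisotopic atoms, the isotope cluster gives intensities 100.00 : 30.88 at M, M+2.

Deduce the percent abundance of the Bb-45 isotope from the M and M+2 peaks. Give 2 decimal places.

Write p for the Bb-43 fraction. I(M+2)/I(M) = [C(1,1)·p^0·(1−p)] / p^1 = 1·(1−p)/p = 30.88/100.00 = 0.3088
(1−p)/p = 0.3088/1 = 0.3088  ⇒  p = 1/(1 + 0.3088) = 0.7641
Bb-43: 76.41%, Bb-45: 23.59%.

23.59%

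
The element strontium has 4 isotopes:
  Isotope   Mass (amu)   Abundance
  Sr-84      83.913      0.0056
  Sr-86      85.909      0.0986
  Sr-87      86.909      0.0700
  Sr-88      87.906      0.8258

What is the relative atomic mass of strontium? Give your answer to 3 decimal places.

87.617 amu

Weight each isotope mass by its fractional abundance: 0.0056 × 83.913 + 0.0986 × 85.909 + 0.0700 × 86.909 + 0.8258 × 87.906
= 0.4699 + 8.4706 + 6.0836 + 72.5928 = 87.6169 amu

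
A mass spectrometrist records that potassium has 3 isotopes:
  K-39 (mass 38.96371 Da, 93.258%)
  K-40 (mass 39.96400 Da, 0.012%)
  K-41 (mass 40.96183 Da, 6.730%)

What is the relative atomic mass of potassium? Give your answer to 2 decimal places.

39.10 Da

The abundance-weighted mean is 0.93258 × 38.96371 + 0.00012 × 39.96400 + 0.06730 × 40.96183
= 36.336777 + 0.004796 + 2.756731 = 39.098304 Da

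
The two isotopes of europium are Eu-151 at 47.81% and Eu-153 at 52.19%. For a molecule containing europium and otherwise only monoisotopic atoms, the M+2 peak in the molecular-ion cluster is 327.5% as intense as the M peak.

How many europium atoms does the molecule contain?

With n Eu atoms, P(M+2)/P(M) = C(n,1)·p^(n−1)q / p^n = n·q/p = n · 0.5219/0.4781.
n = 3.275 × 0.4781/0.5219 = 3.00 ≈ 3

3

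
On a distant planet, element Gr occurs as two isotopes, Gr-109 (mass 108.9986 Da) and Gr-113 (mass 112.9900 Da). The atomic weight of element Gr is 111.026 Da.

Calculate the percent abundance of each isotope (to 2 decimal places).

Let x be the fractional abundance of Gr-109; then Gr-113 has abundance 1 − x.
108.9986·x + 112.9900·(1 − x) = 111.026
(108.9986 − 112.9900)·x = 111.026 − 112.9900
x = -1.9640 / -3.9914 = 0.49206 → 49.21% Gr-109, 50.79% Gr-113.

Gr-109: 49.21%, Gr-113: 50.79%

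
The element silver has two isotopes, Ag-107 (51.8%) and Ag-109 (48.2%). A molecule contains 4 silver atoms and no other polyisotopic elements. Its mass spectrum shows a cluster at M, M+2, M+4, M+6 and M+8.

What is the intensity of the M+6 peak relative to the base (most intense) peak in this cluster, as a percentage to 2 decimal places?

62.03%

(0.518 + 0.482)^4 gives M 0.0720, M+2 0.2680, M+4 0.3740, M+6 0.2320, M+8 0.0540; the largest is M+4.
P(M+4) = C(4,2) × 0.518^2 × 0.482^2 = 6 × 0.268324 × 0.232324 = 0.374029 (base)
P(M+6) = C(4,3) × 0.518^1 × 0.482^3 = 4 × 0.5180 × 0.11198017 = 0.232023
Relative intensity = 0.232023 / 0.374029 × 100 = 62.03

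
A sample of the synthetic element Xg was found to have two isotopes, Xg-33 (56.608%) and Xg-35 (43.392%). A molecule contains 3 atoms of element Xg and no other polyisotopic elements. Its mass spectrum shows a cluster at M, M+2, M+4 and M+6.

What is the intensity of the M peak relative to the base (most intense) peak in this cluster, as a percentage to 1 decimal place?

43.5%

Binomial terms of (0.56608 + 0.43392)^3: M 0.1814, M+2 0.4171, M+4 0.3198, M+6 0.0817 → M+2 is the base peak.
P(M+2) = C(3,1) × 0.56608^2 × 0.43392^1 = 3 × 0.32044657 × 0.43392 = 0.417145 (base)
P(M) = C(3,0) × 0.56608^3 × 0.43392^0 = 1 × 0.18139839 × 1.0000 = 0.181398
Relative intensity = 0.181398 / 0.417145 × 100 = 43.5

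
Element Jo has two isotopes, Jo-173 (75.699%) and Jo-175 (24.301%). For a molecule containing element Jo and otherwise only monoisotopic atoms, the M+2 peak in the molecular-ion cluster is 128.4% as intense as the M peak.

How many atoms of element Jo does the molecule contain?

4

For n independent Jo atoms, I(M+2)/I(M) = n · (abundance Jo-175) / (abundance Jo-173) = n · 0.24301/0.75699.
n = 1.284 × 0.75699/0.24301 = 4.00 ≈ 4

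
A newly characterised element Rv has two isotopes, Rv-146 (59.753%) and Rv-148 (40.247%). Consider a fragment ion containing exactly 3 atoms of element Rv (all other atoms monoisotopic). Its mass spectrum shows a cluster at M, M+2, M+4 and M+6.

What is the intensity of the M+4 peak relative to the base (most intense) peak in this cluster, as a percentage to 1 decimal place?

67.4%

Term probabilities: M 0.2133, M+2 0.4311, M+4 0.2904, M+6 0.0652. Base peak = M+2.
P(M+2) = C(3,1) × 0.59753^2 × 0.40247^1 = 3 × 0.3570421 × 0.40247 = 0.431096 (base)
P(M+4) = C(3,2) × 0.59753^1 × 0.40247^2 = 3 × 0.59753 × 0.1619821 = 0.290367
Relative intensity = 0.290367 / 0.431096 × 100 = 67.4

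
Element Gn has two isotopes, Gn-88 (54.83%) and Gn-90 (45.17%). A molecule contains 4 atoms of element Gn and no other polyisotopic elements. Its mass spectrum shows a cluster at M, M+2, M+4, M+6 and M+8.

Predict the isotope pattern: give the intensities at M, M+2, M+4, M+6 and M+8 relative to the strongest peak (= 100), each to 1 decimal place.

The 4 Gn atoms are independent, so intensities follow the terms of (0.5483 + 0.4517)^4.
P(M) = 0.5483^4 = 0.090380
P(M+2) = 4 × 0.5483^3 × 0.4517^1 = 0.297828
P(M+4) = 6 × 0.5483^2 × 0.4517^2 = 0.368034
P(M+6) = 4 × 0.5483^1 × 0.4517^3 = 0.202129
P(M+8) = 0.4517^4 = 0.041629
The M+4 peak is largest (0.368034); scaling to 100 gives 24.6 : 80.9 : 100.0 : 54.9 : 11.3.

24.6 : 80.9 : 100.0 : 54.9 : 11.3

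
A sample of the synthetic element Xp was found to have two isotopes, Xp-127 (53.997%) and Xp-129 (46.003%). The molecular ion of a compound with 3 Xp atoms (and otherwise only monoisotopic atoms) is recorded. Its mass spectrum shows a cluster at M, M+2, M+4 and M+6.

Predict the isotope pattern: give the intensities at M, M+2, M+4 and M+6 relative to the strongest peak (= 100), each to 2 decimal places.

39.13 : 100.00 : 85.20 : 24.19

The 3 Xp atoms are independent, so intensities follow the terms of (0.53997 + 0.46003)^3.
P(M) = 0.53997^3 = 0.157438
P(M+2) = 3 × 0.53997^2 × 0.46003^1 = 0.402390
P(M+4) = 3 × 0.53997^1 × 0.46003^2 = 0.342818
P(M+6) = 0.46003^3 = 0.097355
The M+2 peak is largest (0.402390); scaling to 100 gives 39.13 : 100.00 : 85.20 : 24.19.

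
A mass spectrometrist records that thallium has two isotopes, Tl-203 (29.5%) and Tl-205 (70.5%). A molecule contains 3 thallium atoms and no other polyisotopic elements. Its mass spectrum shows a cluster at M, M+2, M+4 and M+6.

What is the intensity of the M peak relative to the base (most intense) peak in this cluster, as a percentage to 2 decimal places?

(0.295 + 0.705)^3 gives M 0.0257, M+2 0.1841, M+4 0.4399, M+6 0.3504; the largest is M+4.
P(M+4) = C(3,2) × 0.295^1 × 0.705^2 = 3 × 0.2950 × 0.497025 = 0.439867 (base)
P(M) = C(3,0) × 0.295^3 × 0.705^0 = 1 × 0.02567237 × 1.0000 = 0.025672
Relative intensity = 0.025672 / 0.439867 × 100 = 5.84

5.84%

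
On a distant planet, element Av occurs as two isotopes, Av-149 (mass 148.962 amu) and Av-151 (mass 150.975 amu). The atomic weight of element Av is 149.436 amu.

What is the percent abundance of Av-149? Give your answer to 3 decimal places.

Writing the weighted mean with unknown fraction x of Av-149:
148.962·x + 150.975·(1 − x) = 149.436
(148.962 − 150.975)·x = 149.436 − 150.975
x = -1.539 / -2.013 = 0.76453 → 76.453% Av-149, 23.547% Av-151.

76.453%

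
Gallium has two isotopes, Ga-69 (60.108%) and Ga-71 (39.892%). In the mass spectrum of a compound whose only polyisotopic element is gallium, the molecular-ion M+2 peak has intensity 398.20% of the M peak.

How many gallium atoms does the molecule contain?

The M+2/M ratio from n Ga atoms is n · q/p = n · 0.39892/0.60108.
n = 3.9820 × 0.60108/0.39892 = 6.00 ≈ 6

6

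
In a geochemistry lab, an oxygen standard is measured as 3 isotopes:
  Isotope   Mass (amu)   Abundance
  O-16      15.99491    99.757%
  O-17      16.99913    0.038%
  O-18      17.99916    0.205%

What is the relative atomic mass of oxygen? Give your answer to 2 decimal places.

Weight each isotope mass by its fractional abundance: 0.99757 × 15.99491 + 0.00038 × 16.99913 + 0.00205 × 17.99916
= 15.956042 + 0.006460 + 0.036898 = 15.999400 amu

16.00 amu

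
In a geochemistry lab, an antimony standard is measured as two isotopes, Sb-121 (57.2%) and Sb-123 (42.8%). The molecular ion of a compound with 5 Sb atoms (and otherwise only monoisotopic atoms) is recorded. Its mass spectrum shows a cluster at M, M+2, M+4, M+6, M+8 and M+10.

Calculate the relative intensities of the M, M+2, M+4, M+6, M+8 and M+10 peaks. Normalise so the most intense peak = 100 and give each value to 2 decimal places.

17.86 : 66.82 : 100.00 : 74.83 : 27.99 : 4.19

The 5 Sb atoms are independent, so intensities follow the terms of (0.572 + 0.428)^5.
P(M) = 0.572^5 = 0.061232
P(M+2) = 5 × 0.572^4 × 0.428^1 = 0.229086
P(M+4) = 10 × 0.572^3 × 0.428^2 = 0.342827
P(M+6) = 10 × 0.572^2 × 0.428^3 = 0.256521
P(M+8) = 5 × 0.572^1 × 0.428^4 = 0.095971
P(M+10) = 0.428^5 = 0.014362
The M+4 peak is largest (0.342827); scaling to 100 gives 17.86 : 66.82 : 100.00 : 74.83 : 27.99 : 4.19.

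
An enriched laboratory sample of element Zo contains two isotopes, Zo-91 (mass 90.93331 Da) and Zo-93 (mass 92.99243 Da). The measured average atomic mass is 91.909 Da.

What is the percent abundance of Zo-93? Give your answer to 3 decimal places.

47.384%

With x = fraction of Zo-91 (so Zo-93 is 1 − x):
90.93331·x + 92.99243·(1 − x) = 91.909
(90.93331 − 92.99243)·x = 91.909 − 92.99243
x = -1.08343 / -2.05912 = 0.52616 → 52.616% Zo-91, 47.384% Zo-93.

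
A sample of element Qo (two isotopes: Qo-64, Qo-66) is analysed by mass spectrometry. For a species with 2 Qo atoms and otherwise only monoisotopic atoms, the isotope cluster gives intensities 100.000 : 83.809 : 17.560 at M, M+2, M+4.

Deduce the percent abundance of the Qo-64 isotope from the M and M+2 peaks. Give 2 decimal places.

70.47%

Write p for the Qo-64 fraction. I(M+2)/I(M) = [C(2,1)·p^1·(1−p)] / p^2 = 2·(1−p)/p = 83.809/100.000 = 0.8381
(1−p)/p = 0.8381/2 = 0.4190  ⇒  p = 1/(1 + 0.4190) = 0.7047
Qo-64: 70.47%, Qo-66: 29.53%.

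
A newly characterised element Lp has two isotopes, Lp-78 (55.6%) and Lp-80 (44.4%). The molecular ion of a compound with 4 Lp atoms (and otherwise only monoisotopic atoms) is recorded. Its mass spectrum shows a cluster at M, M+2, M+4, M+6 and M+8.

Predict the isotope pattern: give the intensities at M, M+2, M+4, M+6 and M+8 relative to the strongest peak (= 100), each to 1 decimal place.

Each Lp atom is independently Lp-78 (p = 0.556) or Lp-80 (q = 0.444); the cluster is the binomial expansion (p + q)^4.
P(M) = 0.556^4 = 0.095565
P(M+2) = 4 × 0.556^3 × 0.444^1 = 0.305258
P(M+4) = 6 × 0.556^2 × 0.444^2 = 0.365651
P(M+6) = 4 × 0.556^1 × 0.444^3 = 0.194663
P(M+8) = 0.444^4 = 0.038863
The M+4 peak is largest (0.365651); scaling to 100 gives 26.1 : 83.5 : 100.0 : 53.2 : 10.6.

26.1 : 83.5 : 100.0 : 53.2 : 10.6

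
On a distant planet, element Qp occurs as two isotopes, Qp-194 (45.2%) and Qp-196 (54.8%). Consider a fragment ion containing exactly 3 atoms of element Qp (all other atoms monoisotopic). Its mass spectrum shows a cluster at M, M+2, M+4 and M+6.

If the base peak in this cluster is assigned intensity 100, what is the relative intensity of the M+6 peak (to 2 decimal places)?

Binomial terms of (0.452 + 0.548)^3: M 0.0923, M+2 0.3359, M+4 0.4072, M+6 0.1646 → M+4 is the base peak.
P(M+4) = C(3,2) × 0.452^1 × 0.548^2 = 3 × 0.4520 × 0.300304 = 0.407212 (base)
P(M+6) = C(3,3) × 0.452^0 × 0.548^3 = 1 × 1.0000 × 0.16456659 = 0.164567
Relative intensity = 0.164567 / 0.407212 × 100 = 40.41

40.41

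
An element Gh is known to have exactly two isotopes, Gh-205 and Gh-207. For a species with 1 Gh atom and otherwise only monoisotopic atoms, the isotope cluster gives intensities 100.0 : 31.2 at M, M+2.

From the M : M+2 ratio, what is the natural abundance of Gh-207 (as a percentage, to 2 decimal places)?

Let p = fractional abundance of Gh-205. I(M+2)/I(M) = [C(1,1)·p^0·(1−p)] / p^1 = 1·(1−p)/p = 31.2/100.0 = 0.3120
(1−p)/p = 0.3120/1 = 0.3120  ⇒  p = 1/(1 + 0.3120) = 0.7622
Gh-205: 76.22%, Gh-207: 23.78%.

23.78%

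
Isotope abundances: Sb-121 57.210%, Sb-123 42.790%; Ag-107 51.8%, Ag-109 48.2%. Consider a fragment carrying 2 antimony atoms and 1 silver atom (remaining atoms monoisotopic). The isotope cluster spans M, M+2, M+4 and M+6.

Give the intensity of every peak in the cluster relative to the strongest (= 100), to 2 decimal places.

Antimony pattern (n=2): 0.32729841 : 0.48960318 : 0.18309841
Silver pattern (n=1): 0.5180 : 0.4820
Convolve the two distributions (both contribute in 2-u steps):
  M: 0.32729841×0.5180 = 0.169541
  M+2: 0.32729841×0.4820 + 0.48960318×0.5180 = 0.411372
  M+4: 0.48960318×0.4820 + 0.18309841×0.5180 = 0.330834
  M+6: 0.18309841×0.4820 = 0.088253
Scale to base peak (0.411372) = 100: 41.21 : 100.00 : 80.42 : 21.45

41.21 : 100.00 : 80.42 : 21.45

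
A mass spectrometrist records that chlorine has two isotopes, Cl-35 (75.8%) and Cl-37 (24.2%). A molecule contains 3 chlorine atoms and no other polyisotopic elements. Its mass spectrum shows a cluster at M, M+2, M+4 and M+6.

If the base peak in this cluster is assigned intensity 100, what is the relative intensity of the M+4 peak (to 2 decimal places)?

30.58

Binomial terms of (0.758 + 0.242)^3: M 0.4355, M+2 0.4171, M+4 0.1332, M+6 0.0142 → M is the base peak.
P(M) = C(3,0) × 0.758^3 × 0.242^0 = 1 × 0.43551951 × 1.0000 = 0.435520 (base)
P(M+4) = C(3,2) × 0.758^1 × 0.242^2 = 3 × 0.7580 × 0.058564 = 0.133175
Relative intensity = 0.133175 / 0.435520 × 100 = 30.58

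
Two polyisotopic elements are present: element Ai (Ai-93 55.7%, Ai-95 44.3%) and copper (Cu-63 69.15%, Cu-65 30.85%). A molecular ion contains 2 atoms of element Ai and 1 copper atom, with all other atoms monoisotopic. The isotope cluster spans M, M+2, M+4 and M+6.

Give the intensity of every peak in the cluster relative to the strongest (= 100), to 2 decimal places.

49.10 : 100.00 : 65.90 : 13.86

Element Ai pattern (n=2): 0.310249 : 0.493502 : 0.196249
Copper pattern (n=1): 0.6915 : 0.3085
Convolve the two distributions (both contribute in 2-u steps):
  M: 0.310249×0.6915 = 0.214537
  M+2: 0.310249×0.3085 + 0.493502×0.6915 = 0.436968
  M+4: 0.493502×0.3085 + 0.196249×0.6915 = 0.287952
  M+6: 0.196249×0.3085 = 0.060543
Scale to base peak (0.436968) = 100: 49.10 : 100.00 : 65.90 : 13.86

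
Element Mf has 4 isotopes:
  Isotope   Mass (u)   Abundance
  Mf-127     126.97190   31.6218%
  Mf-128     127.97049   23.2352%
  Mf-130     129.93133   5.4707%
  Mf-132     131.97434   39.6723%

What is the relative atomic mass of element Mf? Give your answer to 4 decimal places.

Average mass = Σ (abundance × isotope mass) = 0.316218 × 126.97190 + 0.232352 × 127.97049 + 0.054707 × 129.93133 + 0.396723 × 131.97434
= 40.150800 + 29.734199 + 7.108153 + 52.357256 = 129.350408 u

129.3504 u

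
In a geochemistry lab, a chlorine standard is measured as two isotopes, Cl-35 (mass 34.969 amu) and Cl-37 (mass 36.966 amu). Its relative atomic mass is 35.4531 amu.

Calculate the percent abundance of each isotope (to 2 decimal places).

Cl-35: 75.76%, Cl-37: 24.24%

Let x be the fractional abundance of Cl-35; then Cl-37 has abundance 1 − x.
34.969·x + 36.966·(1 − x) = 35.4531
(34.969 − 36.966)·x = 35.4531 − 36.966
x = -1.5129 / -1.997 = 0.75759 → 75.76% Cl-35, 24.24% Cl-37.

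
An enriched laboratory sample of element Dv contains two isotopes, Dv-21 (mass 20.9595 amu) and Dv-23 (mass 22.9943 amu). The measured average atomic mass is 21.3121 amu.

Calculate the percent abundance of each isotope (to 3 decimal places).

Writing the weighted mean with unknown fraction x of Dv-21:
20.9595·x + 22.9943·(1 − x) = 21.3121
(20.9595 − 22.9943)·x = 21.3121 − 22.9943
x = -1.6822 / -2.0348 = 0.82672 → 82.672% Dv-21, 17.328% Dv-23.

Dv-21: 82.672%, Dv-23: 17.328%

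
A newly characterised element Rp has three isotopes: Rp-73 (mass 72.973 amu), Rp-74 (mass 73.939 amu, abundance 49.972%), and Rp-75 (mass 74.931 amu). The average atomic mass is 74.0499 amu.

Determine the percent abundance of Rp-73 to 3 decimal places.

19.682%

Let x and y be the fractions of Rp-73 and Rp-75. Then x + y = 1 − 0.49972 = 0.50028 and 72.973x + 74.931y = 74.0499 − 0.49972×73.939 = 37.10110292.
Substituting: 72.973x + 74.931(0.50028 − x) = 37.10110292
(72.973 − 74.931)x = -0.38537776  ⇒  x = 0.19682, y = 0.30346
Rp-73: 19.682%, Rp-75: 30.346%.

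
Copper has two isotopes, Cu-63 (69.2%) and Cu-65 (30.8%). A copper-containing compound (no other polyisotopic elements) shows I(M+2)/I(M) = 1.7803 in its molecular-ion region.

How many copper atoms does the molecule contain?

4

For n independent Cu atoms, I(M+2)/I(M) = n · (abundance Cu-65) / (abundance Cu-63) = n · 0.308/0.692.
n = 1.7803 × 0.692/0.308 = 4.00 ≈ 4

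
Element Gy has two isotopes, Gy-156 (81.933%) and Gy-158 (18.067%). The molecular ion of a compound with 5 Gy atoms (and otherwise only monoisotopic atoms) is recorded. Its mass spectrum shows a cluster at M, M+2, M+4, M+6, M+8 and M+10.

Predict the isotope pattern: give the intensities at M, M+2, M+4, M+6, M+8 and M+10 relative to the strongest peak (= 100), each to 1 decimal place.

90.7 : 100.0 : 44.1 : 9.7 : 1.1 : 0.0

Each Gy atom is independently Gy-156 (p = 0.81933) or Gy-158 (q = 0.18067); the cluster is the binomial expansion (p + q)^5.
P(M) = 0.81933^5 = 0.369228
P(M+2) = 5 × 0.81933^4 × 0.18067^1 = 0.407091
P(M+4) = 10 × 0.81933^3 × 0.18067^2 = 0.179535
P(M+6) = 10 × 0.81933^2 × 0.18067^3 = 0.039589
P(M+8) = 5 × 0.81933^1 × 0.18067^4 = 0.004365
P(M+10) = 0.18067^5 = 0.000192
The M+2 peak is largest (0.407091); scaling to 100 gives 90.7 : 100.0 : 44.1 : 9.7 : 1.1 : 0.0.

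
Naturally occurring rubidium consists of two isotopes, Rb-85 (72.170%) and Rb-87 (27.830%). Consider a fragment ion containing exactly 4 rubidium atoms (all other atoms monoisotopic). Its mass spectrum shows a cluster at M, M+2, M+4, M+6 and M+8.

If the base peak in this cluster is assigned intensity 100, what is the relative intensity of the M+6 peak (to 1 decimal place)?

(0.72170 + 0.27830)^4 gives M 0.2713, M+2 0.4184, M+4 0.2420, M+6 0.0622, M+8 0.0060; the largest is M+2.
P(M+2) = C(4,1) × 0.72170^3 × 0.27830^1 = 4 × 0.37589809 × 0.2783 = 0.418450 (base)
P(M+6) = C(4,3) × 0.72170^1 × 0.27830^3 = 4 × 0.7217 × 0.02155458 = 0.062224
Relative intensity = 0.062224 / 0.418450 × 100 = 14.9

14.9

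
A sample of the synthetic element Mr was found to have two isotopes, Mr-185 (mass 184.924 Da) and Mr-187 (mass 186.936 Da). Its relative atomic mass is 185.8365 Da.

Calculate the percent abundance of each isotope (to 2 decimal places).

Mr-185: 54.65%, Mr-187: 45.35%

Let x be the fractional abundance of Mr-185; then Mr-187 has abundance 1 − x.
184.924·x + 186.936·(1 − x) = 185.8365
(184.924 − 186.936)·x = 185.8365 − 186.936
x = -1.0995 / -2.012 = 0.54647 → 54.65% Mr-185, 45.35% Mr-187.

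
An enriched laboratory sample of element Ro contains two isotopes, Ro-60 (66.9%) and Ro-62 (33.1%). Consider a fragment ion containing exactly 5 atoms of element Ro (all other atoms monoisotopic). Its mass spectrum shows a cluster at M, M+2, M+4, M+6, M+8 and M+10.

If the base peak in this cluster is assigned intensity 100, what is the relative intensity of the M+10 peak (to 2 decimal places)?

Term probabilities: M 0.1340, M+2 0.3315, M+4 0.3280, M+6 0.1623, M+8 0.0402, M+10 0.0040. Base peak = M+2.
P(M+2) = C(5,1) × 0.669^4 × 0.331^1 = 5 × 0.20031085 × 0.3310 = 0.331514 (base)
P(M+10) = C(5,5) × 0.669^0 × 0.331^5 = 1 × 1.0000 × 0.0039732 = 0.003973
Relative intensity = 0.003973 / 0.331514 × 100 = 1.20

1.20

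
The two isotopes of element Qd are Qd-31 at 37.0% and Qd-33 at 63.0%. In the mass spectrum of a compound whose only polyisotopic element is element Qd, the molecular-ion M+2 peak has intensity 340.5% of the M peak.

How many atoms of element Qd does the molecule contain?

With n Qd atoms, P(M+2)/P(M) = C(n,1)·p^(n−1)q / p^n = n·q/p = n · 0.630/0.370.
n = 3.405 × 0.370/0.630 = 2.00 ≈ 2

2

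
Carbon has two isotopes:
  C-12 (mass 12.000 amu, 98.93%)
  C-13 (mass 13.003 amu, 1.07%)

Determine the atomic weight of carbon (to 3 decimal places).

12.011 amu

The abundance-weighted mean is 0.9893 × 12.000 + 0.0107 × 13.003
= 11.8716 + 0.1391 = 12.0107 amu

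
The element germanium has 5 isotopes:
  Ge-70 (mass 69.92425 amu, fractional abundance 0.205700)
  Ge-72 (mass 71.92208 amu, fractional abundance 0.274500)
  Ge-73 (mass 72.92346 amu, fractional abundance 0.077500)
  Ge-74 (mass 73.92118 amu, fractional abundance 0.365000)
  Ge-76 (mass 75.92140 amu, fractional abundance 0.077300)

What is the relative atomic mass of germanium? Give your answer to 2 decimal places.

The abundance-weighted mean is 0.205700 × 69.92425 + 0.274500 × 71.92208 + 0.077500 × 72.92346 + 0.365000 × 73.92118 + 0.077300 × 75.92140
= 14.383418 + 19.742611 + 5.651568 + 26.981231 + 5.868724 = 72.627552 amu

72.63 amu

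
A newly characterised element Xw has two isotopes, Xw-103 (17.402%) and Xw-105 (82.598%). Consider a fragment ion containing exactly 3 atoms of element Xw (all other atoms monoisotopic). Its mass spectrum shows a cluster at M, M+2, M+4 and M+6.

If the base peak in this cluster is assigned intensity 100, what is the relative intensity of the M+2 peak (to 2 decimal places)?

13.32

(0.17402 + 0.82598)^3 gives M 0.0053, M+2 0.0750, M+4 0.3562, M+6 0.5635; the largest is M+6.
P(M+6) = C(3,3) × 0.17402^0 × 0.82598^3 = 1 × 1.0000 × 0.56351904 = 0.563519 (base)
P(M+2) = C(3,1) × 0.17402^2 × 0.82598^1 = 3 × 0.03028296 × 0.82598 = 0.075039
Relative intensity = 0.075039 / 0.563519 × 100 = 13.32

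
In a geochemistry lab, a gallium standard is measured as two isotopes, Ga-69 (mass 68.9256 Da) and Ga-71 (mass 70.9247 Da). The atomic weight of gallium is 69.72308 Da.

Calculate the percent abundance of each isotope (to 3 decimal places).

Let x be the fractional abundance of Ga-69; then Ga-71 has abundance 1 − x.
68.9256·x + 70.9247·(1 − x) = 69.72308
(68.9256 − 70.9247)·x = 69.72308 − 70.9247
x = -1.20162 / -1.9991 = 0.60108 → 60.108% Ga-69, 39.892% Ga-71.

Ga-69: 60.108%, Ga-71: 39.892%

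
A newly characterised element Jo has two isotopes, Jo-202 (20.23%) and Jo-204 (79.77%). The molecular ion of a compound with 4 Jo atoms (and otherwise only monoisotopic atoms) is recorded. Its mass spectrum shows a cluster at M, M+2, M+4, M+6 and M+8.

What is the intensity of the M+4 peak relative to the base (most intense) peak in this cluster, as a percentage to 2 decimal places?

Term probabilities: M 0.0017, M+2 0.0264, M+4 0.1563, M+6 0.4107, M+8 0.4049. Base peak = M+6.
P(M+6) = C(4,3) × 0.2023^1 × 0.7977^3 = 4 × 0.2023 × 0.50759668 = 0.410747 (base)
P(M+4) = C(4,2) × 0.2023^2 × 0.7977^2 = 6 × 0.04092529 × 0.63632529 = 0.156251
Relative intensity = 0.156251 / 0.410747 × 100 = 38.04

38.04%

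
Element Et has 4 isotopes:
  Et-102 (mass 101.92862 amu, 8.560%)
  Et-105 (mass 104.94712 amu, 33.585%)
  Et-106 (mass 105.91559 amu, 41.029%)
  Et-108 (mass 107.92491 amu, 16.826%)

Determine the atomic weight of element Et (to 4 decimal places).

105.5871 amu

Ar = Σ fᵢ·mᵢ = 0.08560 × 101.92862 + 0.33585 × 104.94712 + 0.41029 × 105.91559 + 0.16826 × 107.92491
= 8.725090 + 35.246490 + 43.456107 + 18.159445 = 105.587132 amu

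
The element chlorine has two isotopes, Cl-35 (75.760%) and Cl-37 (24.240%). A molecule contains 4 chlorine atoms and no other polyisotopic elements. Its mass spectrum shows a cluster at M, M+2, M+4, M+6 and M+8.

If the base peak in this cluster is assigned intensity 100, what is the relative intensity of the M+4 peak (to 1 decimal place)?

Binomial terms of (0.75760 + 0.24240)^4: M 0.3294, M+2 0.4216, M+4 0.2023, M+6 0.0432, M+8 0.0035 → M+2 is the base peak.
P(M+2) = C(4,1) × 0.75760^3 × 0.24240^1 = 4 × 0.4348304 × 0.2424 = 0.421612 (base)
P(M+4) = C(4,2) × 0.75760^2 × 0.24240^2 = 6 × 0.57395776 × 0.05875776 = 0.202347
Relative intensity = 0.202347 / 0.421612 × 100 = 48.0

48.0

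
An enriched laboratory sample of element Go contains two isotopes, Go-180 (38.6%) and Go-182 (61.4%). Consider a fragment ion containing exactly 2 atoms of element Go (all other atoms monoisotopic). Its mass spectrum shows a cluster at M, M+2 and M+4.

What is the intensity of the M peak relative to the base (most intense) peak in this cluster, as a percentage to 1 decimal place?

Binomial terms of (0.386 + 0.614)^2: M 0.1490, M+2 0.4740, M+4 0.3770 → M+2 is the base peak.
P(M+2) = C(2,1) × 0.386^1 × 0.614^1 = 2 × 0.3860 × 0.6140 = 0.474008 (base)
P(M) = C(2,0) × 0.386^2 × 0.614^0 = 1 × 0.148996 × 1.0000 = 0.148996
Relative intensity = 0.148996 / 0.474008 × 100 = 31.4

31.4%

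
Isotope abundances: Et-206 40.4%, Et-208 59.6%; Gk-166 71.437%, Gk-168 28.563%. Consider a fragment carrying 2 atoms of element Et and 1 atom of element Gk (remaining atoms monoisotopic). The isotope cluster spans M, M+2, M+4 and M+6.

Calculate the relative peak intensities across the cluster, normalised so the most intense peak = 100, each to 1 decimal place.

Element Et pattern (n=2): 0.163216 : 0.481568 : 0.355216
Element Gk pattern (n=1): 0.71437 : 0.28563
Convolve the two distributions (both contribute in 2-u steps):
  M: 0.163216×0.71437 = 0.116597
  M+2: 0.163216×0.28563 + 0.481568×0.71437 = 0.390637
  M+4: 0.481568×0.28563 + 0.355216×0.71437 = 0.391306
  M+6: 0.355216×0.28563 = 0.101460
Scale to base peak (0.391306) = 100: 29.8 : 99.8 : 100.0 : 25.9

29.8 : 99.8 : 100.0 : 25.9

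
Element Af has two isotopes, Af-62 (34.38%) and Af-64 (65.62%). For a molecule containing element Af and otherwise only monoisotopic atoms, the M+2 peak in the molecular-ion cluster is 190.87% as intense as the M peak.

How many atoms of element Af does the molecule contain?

1

For n independent Af atoms, I(M+2)/I(M) = n · (abundance Af-64) / (abundance Af-62) = n · 0.6562/0.3438.
n = 1.9087 × 0.3438/0.6562 = 1.00 ≈ 1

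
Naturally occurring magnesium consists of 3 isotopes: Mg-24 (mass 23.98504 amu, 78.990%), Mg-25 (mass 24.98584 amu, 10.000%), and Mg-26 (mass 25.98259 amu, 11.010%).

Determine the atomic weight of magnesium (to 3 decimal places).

Ar = Σ fᵢ·mᵢ = 0.78990 × 23.98504 + 0.10000 × 24.98584 + 0.11010 × 25.98259
= 18.945783 + 2.498584 + 2.860683 = 24.305050 amu

24.305 amu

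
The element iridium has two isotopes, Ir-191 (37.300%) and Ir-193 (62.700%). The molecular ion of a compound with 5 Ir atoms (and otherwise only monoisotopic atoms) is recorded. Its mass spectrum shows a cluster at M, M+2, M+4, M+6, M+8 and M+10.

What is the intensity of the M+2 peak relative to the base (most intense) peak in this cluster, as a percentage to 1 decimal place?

(0.37300 + 0.62700)^5 gives M 0.0072, M+2 0.0607, M+4 0.2040, M+6 0.3429, M+8 0.2882, M+10 0.0969; the largest is M+6.
P(M+6) = C(5,3) × 0.37300^2 × 0.62700^3 = 10 × 0.139129 × 0.24649188 = 0.342942 (base)
P(M+2) = C(5,1) × 0.37300^4 × 0.62700^1 = 5 × 0.01935688 × 0.6270 = 0.060684
Relative intensity = 0.060684 / 0.342942 × 100 = 17.7

17.7%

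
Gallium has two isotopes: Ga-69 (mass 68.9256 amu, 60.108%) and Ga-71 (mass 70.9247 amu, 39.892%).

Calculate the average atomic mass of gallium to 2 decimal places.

Average mass = Σ (abundance × isotope mass) = 0.60108 × 68.9256 + 0.39892 × 70.9247
= 41.42980 + 28.29328 = 69.72308 amu

69.72 amu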